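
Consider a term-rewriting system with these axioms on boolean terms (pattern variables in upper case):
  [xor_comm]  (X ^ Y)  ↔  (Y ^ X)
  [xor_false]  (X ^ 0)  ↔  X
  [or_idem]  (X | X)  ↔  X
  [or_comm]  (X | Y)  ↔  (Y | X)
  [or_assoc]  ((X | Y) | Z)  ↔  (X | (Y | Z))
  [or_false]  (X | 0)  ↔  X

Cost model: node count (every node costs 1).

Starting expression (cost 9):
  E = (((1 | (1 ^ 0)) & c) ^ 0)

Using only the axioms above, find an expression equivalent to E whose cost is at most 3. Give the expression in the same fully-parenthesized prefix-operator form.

(1 & c)   [cost 3]

step 1: xor_false (→) rewrites (1 ^ 0) into 1, now (((1 | 1) & c) ^ 0)
step 2: xor_false (→) rewrites (((1 | 1) & c) ^ 0) into ((1 | 1) & c)
step 3: or_idem (→) rewrites (1 | 1) into 1, reaching cost 3 (bound 3)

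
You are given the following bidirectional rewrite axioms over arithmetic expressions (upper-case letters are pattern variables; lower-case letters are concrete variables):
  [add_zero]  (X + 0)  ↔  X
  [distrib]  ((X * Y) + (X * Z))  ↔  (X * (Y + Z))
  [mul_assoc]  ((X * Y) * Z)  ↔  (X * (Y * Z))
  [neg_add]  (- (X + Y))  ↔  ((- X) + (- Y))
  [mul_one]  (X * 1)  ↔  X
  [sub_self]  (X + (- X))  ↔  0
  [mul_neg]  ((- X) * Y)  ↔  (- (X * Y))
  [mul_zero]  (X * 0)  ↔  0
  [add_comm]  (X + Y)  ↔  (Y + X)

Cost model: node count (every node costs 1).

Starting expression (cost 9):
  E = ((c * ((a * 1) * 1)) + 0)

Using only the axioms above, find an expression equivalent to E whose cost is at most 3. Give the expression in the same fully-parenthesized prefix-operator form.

step 1: mul_one (→) rewrites ((a * 1) * 1) into (a * 1), now ((c * (a * 1)) + 0)
step 2: add_zero (→) rewrites ((c * (a * 1)) + 0) into (c * (a * 1))
step 3: mul_one (→) rewrites (a * 1) into a, reaching cost 3 (bound 3)

(c * a)   [cost 3]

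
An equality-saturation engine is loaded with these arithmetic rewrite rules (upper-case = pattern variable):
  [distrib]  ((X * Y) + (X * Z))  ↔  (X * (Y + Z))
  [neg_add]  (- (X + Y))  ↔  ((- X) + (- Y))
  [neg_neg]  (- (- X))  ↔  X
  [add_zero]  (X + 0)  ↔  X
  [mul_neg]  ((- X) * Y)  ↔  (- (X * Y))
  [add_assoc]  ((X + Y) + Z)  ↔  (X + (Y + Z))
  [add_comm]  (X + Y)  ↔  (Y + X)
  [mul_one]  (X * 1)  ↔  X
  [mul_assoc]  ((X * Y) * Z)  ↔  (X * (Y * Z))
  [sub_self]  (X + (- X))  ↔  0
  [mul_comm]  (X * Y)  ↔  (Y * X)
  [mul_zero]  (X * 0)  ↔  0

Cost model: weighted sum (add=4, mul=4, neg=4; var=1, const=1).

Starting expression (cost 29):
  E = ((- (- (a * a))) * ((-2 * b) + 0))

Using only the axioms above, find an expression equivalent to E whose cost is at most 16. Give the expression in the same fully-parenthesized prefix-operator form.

((-2 * b) * (a * a))   [cost 16]

1. [mul_comm →] ((- (- (a * a))) * ((-2 * b) + 0))  →  (((-2 * b) + 0) * (- (- (a * a))))
2. [add_zero →] ((-2 * b) + 0)  →  (-2 * b);  E = ((-2 * b) * (- (- (a * a))))
3. [neg_neg →] (- (- (a * a)))  →  (a * a);  cost 16 ≤ 16, done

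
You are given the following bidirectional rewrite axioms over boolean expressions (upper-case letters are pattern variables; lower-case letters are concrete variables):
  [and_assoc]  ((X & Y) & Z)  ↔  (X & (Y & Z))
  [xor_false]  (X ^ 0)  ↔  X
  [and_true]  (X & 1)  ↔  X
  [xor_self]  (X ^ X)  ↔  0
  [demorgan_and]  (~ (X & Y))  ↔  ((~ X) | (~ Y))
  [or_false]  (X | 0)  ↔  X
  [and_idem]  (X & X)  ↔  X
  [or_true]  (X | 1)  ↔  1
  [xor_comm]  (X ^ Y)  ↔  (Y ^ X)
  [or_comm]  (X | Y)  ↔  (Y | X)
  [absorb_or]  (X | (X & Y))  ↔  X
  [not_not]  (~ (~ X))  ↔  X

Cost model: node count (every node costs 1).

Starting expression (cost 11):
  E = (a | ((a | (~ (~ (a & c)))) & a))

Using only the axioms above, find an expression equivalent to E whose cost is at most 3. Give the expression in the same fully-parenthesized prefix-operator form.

(a | a)   [cost 3]

(1) (~ (~ (a & c)))  =[not_not →]=  (a & c)    ⊢ (a | ((a | (a & c)) & a))
(2) (a | (a & c))  =[absorb_or →]=  a    ⊢ (a | (a & a))
(3) (a & a)  =[and_idem →]=  a    ⊢ cost 3, within 3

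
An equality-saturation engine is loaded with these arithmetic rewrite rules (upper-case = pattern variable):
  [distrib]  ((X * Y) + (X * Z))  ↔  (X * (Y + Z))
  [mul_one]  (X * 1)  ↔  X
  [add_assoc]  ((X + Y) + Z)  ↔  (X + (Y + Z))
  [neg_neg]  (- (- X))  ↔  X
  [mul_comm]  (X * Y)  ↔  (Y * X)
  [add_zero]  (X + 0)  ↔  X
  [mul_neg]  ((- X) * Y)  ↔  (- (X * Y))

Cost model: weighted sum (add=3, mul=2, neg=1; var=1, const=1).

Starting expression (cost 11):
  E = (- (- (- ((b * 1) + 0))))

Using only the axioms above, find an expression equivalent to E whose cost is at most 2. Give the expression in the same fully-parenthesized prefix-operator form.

(- b)   [cost 2]

1. [add_zero →] ((b * 1) + 0)  →  (b * 1);  E = (- (- (- (b * 1))))
2. [mul_one →] (b * 1)  →  b;  E = (- (- (- b)))
3. [neg_neg →] (- (- b))  →  b;  cost 2 ≤ 2, done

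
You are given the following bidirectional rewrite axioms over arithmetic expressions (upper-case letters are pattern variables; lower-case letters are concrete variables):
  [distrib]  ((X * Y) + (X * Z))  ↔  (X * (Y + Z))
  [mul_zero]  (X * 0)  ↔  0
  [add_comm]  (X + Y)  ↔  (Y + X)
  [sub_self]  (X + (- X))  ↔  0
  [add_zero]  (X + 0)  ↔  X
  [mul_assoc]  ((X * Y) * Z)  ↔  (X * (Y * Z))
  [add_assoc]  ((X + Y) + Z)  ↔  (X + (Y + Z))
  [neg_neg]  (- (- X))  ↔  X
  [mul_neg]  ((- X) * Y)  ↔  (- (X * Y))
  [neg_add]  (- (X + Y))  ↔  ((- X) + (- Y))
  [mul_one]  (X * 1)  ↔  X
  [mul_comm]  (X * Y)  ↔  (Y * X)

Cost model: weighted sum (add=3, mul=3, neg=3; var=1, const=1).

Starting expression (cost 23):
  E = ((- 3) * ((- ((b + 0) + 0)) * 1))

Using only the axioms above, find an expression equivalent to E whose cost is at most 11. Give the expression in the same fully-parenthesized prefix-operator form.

((- 3) * (- b))   [cost 11]

step 1: add_zero (→) rewrites ((b + 0) + 0) into (b + 0), now ((- 3) * ((- (b + 0)) * 1))
step 2: add_zero (→) rewrites (b + 0) into b, now ((- 3) * ((- b) * 1))
step 3: mul_one (→) rewrites ((- b) * 1) into (- b), reaching cost 11 (bound 11)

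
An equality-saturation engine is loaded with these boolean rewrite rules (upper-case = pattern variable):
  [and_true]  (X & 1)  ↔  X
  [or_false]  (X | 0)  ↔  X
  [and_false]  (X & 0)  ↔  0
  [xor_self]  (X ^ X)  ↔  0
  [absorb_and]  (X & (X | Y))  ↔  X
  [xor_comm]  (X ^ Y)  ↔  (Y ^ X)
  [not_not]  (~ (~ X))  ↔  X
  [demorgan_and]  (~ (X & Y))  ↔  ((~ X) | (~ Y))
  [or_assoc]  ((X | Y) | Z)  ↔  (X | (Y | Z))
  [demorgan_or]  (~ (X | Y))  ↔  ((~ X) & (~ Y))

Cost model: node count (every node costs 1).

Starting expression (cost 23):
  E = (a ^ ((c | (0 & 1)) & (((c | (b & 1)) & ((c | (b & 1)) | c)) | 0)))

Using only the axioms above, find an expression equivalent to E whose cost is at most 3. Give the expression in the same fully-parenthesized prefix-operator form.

(a ^ c)   [cost 3]

(1) ((c | (b & 1)) & ((c | (b & 1)) | c))  =[absorb_and →]=  (c | (b & 1))    ⊢ (a ^ ((c | (0 & 1)) & ((c | (b & 1)) | 0)))
(2) (0 & 1)  =[and_true →]=  0    ⊢ (a ^ ((c | 0) & ((c | (b & 1)) | 0)))
(3) ((c | (b & 1)) | 0)  =[or_false →]=  (c | (b & 1))    ⊢ (a ^ ((c | 0) & (c | (b & 1))))
(4) (c | 0)  =[or_false →]=  c    ⊢ (a ^ (c & (c | (b & 1))))
(5) (b & 1)  =[and_true →]=  b    ⊢ (a ^ (c & (c | b)))
(6) (c & (c | b))  =[absorb_and →]=  c    ⊢ cost 3, within 3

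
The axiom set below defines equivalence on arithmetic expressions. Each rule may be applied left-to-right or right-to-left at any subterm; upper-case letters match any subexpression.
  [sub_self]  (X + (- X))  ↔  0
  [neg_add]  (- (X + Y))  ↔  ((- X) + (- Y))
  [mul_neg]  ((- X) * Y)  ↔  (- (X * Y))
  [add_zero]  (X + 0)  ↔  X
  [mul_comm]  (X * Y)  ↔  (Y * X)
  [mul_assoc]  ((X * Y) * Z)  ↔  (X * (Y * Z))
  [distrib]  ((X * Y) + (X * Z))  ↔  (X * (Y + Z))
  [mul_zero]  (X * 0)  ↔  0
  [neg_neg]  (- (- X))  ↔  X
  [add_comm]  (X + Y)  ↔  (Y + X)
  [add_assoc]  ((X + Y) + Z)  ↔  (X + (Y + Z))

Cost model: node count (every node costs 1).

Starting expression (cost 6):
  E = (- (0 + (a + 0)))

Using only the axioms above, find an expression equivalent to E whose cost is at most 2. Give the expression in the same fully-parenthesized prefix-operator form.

1. [add_zero →] (a + 0)  →  a;  E = (- (0 + a))
2. [add_comm →] (0 + a)  →  (a + 0);  E = (- (a + 0))
3. [add_zero →] (a + 0)  →  a;  cost 2 ≤ 2, done

(- a)   [cost 2]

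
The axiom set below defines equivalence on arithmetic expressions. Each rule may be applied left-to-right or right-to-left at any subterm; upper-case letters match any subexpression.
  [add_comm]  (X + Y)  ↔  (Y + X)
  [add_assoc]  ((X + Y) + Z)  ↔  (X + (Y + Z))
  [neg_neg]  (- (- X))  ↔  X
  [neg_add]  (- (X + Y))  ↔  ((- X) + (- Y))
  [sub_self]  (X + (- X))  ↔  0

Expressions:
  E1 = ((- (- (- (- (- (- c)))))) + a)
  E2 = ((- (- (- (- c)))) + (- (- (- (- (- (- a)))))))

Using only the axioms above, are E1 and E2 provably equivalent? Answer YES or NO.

YES

1. [neg_neg →] (- (- (- (- (- c)))))  →  (- (- (- c)));  E1 = ((- (- (- (- c)))) + a)
2. [neg_neg →] (- (- c))  →  c;  E1 = ((- (- c)) + a)
3. [neg_neg →] (- (- c))  →  c;  E1 = (c + a)
4. [neg_neg ←] a  →  (- (- a));  E1 = (c + (- (- a)))
5. [neg_neg ←] (- a)  →  (- (- (- a)));  E1 = (c + (- (- (- (- a)))))
6. [neg_neg ←] c  →  (- (- c));  E1 = ((- (- c)) + (- (- (- (- a)))))
7. [neg_neg ←] (- (- c))  →  (- (- (- (- c))));  E1 = ((- (- (- (- c)))) + (- (- (- (- a)))))
8. [neg_neg ←] (- a)  →  (- (- (- a)));  this is E2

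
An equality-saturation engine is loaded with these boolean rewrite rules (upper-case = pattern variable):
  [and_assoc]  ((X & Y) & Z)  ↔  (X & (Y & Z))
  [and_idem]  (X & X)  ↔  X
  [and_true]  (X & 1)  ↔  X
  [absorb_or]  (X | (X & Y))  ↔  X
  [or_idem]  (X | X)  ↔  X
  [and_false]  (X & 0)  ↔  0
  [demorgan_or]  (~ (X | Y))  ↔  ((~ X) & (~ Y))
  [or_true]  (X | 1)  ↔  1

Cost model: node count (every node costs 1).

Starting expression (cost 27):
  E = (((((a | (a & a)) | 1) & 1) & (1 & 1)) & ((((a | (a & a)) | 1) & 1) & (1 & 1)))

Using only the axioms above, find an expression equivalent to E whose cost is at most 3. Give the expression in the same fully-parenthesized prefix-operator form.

step 1: and_idem (→) rewrites (((((a | (a & a)) | 1) & 1) & (1 & 1)) & ((((a | (a & a)) | 1) & 1) & (1 & 1))) into ((((a | (a & a)) | 1) & 1) & (1 & 1))
step 2: absorb_or (→) rewrites (a | (a & a)) into a, now (((a | 1) & 1) & (1 & 1))
step 3: and_idem (→) rewrites (1 & 1) into 1, now (((a | 1) & 1) & 1)
step 4: and_true (→) rewrites ((a | 1) & 1) into (a | 1), now ((a | 1) & 1)
step 5: and_true (→) rewrites ((a | 1) & 1) into (a | 1), reaching cost 3 (bound 3)

(a | 1)   [cost 3]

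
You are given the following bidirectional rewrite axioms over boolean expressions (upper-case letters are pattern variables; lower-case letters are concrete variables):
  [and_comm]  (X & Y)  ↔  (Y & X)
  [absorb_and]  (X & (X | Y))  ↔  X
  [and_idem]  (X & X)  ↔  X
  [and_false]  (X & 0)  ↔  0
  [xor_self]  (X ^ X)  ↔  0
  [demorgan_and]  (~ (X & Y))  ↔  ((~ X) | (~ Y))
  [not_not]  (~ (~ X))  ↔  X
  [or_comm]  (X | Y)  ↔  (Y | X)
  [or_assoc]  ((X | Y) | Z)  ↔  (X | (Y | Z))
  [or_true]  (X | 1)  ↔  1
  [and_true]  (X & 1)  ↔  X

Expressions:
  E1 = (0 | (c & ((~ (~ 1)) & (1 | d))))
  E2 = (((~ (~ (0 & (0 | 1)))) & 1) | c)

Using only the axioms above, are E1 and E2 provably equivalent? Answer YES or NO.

YES

1. [not_not →] (~ (~ 1))  →  1;  E1 = (0 | (c & (1 & (1 | d))))
2. [absorb_and →] (1 & (1 | d))  →  1;  E1 = (0 | (c & 1))
3. [and_true →] (c & 1)  →  c;  E1 = (0 | c)
4. [not_not ←] 0  →  (~ (~ 0));  E1 = ((~ (~ 0)) | c)
5. [and_true ←] (~ (~ 0))  →  ((~ (~ 0)) & 1);  E1 = (((~ (~ 0)) & 1) | c)
6. [absorb_and ←] 0  →  (0 & (0 | 1));  this is E2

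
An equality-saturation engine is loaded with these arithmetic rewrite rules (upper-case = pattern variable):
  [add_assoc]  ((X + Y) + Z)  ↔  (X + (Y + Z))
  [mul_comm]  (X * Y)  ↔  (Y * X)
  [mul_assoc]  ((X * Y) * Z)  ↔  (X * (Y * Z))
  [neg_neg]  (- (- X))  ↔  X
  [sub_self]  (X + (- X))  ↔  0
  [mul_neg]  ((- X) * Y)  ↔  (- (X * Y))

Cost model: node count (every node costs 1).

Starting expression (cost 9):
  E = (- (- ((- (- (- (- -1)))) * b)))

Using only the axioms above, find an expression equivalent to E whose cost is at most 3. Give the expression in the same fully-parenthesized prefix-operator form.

(-1 * b)   [cost 3]

step 1: neg_neg (→) rewrites (- (- ((- (- (- (- -1)))) * b))) into ((- (- (- (- -1)))) * b)
step 2: neg_neg (→) rewrites (- (- (- -1))) into (- -1), now ((- (- -1)) * b)
step 3: neg_neg (→) rewrites (- (- -1)) into -1, reaching cost 3 (bound 3)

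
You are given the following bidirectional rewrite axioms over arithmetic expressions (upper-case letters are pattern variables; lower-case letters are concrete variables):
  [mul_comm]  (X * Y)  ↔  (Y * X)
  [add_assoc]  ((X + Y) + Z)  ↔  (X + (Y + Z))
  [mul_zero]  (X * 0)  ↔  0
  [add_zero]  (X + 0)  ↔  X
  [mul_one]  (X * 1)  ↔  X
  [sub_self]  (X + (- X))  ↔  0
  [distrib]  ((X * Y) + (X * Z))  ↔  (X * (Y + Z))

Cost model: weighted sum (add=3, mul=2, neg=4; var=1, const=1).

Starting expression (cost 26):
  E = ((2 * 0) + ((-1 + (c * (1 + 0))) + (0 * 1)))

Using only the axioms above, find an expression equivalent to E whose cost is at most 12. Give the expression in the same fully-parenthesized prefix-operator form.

1. [add_zero →] (1 + 0)  →  1;  E = ((2 * 0) + ((-1 + (c * 1)) + (0 * 1)))
2. [mul_one →] (0 * 1)  →  0;  E = ((2 * 0) + ((-1 + (c * 1)) + 0))
3. [mul_one →] (c * 1)  →  c;  E = ((2 * 0) + ((-1 + c) + 0))
4. [add_zero →] ((-1 + c) + 0)  →  (-1 + c);  cost 12 ≤ 12, done

((2 * 0) + (-1 + c))   [cost 12]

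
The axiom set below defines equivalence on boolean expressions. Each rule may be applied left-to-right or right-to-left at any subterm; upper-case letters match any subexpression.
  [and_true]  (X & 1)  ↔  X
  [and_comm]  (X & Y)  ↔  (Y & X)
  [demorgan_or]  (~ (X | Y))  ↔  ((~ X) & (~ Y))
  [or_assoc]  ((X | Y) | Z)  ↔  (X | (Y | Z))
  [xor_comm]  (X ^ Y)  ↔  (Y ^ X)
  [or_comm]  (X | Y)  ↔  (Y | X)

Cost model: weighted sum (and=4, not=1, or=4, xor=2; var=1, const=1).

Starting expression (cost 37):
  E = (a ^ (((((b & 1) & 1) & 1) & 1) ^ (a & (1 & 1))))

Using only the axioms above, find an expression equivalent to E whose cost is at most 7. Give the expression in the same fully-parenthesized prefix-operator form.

(a ^ (b ^ a))   [cost 7]

(1) (b & 1)  =[and_true →]=  b    ⊢ (a ^ ((((b & 1) & 1) & 1) ^ (a & (1 & 1))))
(2) (1 & 1)  =[and_true →]=  1    ⊢ (a ^ ((((b & 1) & 1) & 1) ^ (a & 1)))
(3) (a & 1)  =[and_true →]=  a    ⊢ (a ^ ((((b & 1) & 1) & 1) ^ a))
(4) (b & 1)  =[and_true →]=  b    ⊢ (a ^ (((b & 1) & 1) ^ a))
(5) (b & 1)  =[and_true →]=  b    ⊢ (a ^ ((b & 1) ^ a))
(6) (b & 1)  =[and_true →]=  b    ⊢ cost 7, within 7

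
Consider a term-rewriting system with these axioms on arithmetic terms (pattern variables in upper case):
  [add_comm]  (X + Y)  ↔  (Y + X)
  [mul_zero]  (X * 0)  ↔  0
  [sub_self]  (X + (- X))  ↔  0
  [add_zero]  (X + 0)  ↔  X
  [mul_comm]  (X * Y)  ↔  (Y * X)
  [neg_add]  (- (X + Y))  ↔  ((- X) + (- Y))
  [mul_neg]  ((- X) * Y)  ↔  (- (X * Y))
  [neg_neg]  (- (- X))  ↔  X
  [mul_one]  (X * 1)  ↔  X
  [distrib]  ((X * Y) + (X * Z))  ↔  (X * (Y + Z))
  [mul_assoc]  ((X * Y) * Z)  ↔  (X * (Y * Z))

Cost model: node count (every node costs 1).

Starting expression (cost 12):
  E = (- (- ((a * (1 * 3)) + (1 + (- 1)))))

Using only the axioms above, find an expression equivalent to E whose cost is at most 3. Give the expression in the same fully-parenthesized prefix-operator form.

1. [neg_neg →] (- (- ((a * (1 * 3)) + (1 + (- 1)))))  →  ((a * (1 * 3)) + (1 + (- 1)))
2. [mul_comm →] (1 * 3)  →  (3 * 1);  E = ((a * (3 * 1)) + (1 + (- 1)))
3. [mul_one →] (3 * 1)  →  3;  E = ((a * 3) + (1 + (- 1)))
4. [sub_self →] (1 + (- 1))  →  0;  E = ((a * 3) + 0)
5. [add_zero →] ((a * 3) + 0)  →  (a * 3);  cost 3 ≤ 3, done

(a * 3)   [cost 3]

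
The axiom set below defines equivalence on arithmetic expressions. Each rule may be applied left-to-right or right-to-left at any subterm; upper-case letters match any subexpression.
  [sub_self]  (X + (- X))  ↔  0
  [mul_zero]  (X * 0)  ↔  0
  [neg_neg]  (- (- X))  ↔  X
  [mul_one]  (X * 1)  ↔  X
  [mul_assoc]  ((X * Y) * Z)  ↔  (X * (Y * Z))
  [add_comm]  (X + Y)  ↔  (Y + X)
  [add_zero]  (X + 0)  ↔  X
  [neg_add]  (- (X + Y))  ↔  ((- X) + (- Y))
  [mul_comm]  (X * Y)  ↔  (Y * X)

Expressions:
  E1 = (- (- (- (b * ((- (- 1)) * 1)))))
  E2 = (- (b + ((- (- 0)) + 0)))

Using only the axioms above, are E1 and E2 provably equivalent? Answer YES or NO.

1. [neg_neg →] (- (- (- (b * ((- (- 1)) * 1)))))  →  (- (b * ((- (- 1)) * 1)))
2. [neg_neg →] (- (- 1))  →  1;  E1 = (- (b * (1 * 1)))
3. [mul_one →] (1 * 1)  →  1;  E1 = (- (b * 1))
4. [mul_one →] (b * 1)  →  b;  E1 = (- b)
5. [add_zero ←] b  →  (b + 0);  E1 = (- (b + 0))
6. [neg_neg ←] 0  →  (- (- 0));  E1 = (- (b + (- (- 0))))
7. [add_zero ←] (- (- 0))  →  ((- (- 0)) + 0);  this is E2

YES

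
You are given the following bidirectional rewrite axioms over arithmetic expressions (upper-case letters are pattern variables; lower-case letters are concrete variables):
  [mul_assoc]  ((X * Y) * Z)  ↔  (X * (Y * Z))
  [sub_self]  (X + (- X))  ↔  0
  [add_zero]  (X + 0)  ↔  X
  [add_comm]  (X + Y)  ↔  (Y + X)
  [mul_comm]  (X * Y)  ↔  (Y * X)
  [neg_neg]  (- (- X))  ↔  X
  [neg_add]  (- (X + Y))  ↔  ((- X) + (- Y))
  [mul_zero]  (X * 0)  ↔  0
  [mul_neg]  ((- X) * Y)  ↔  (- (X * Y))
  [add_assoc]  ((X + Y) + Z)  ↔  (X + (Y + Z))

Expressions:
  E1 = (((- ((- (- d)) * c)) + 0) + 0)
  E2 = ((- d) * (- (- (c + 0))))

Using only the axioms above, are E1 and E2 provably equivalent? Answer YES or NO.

(1) ((- ((- (- d)) * c)) + 0)  =[add_zero →]=  (- ((- (- d)) * c))    ⊢ ((- ((- (- d)) * c)) + 0)
(2) (- (- d))  =[neg_neg →]=  d    ⊢ ((- (d * c)) + 0)
(3) ((- (d * c)) + 0)  =[add_zero →]=  (- (d * c))
(4) (- (d * c))  =[mul_neg ←]=  ((- d) * c)
(5) c  =[add_zero ←]=  (c + 0)    ⊢ ((- d) * (c + 0))
(6) (c + 0)  =[neg_neg ←]=  (- (- (c + 0)))    ⊢ E2

YES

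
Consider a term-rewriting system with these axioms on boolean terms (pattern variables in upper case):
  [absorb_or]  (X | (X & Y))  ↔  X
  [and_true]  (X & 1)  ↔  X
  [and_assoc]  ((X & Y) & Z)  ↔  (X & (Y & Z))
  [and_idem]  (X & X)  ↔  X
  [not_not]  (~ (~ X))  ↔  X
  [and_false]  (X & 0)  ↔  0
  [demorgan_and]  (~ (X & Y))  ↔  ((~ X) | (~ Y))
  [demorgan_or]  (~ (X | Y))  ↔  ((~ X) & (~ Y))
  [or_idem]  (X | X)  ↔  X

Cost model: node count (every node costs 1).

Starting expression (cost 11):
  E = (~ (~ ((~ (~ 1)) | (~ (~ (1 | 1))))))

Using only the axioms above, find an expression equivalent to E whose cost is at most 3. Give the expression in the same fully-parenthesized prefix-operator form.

(~ (~ 1))   [cost 3]

(1) (1 | 1)  =[or_idem →]=  1    ⊢ (~ (~ ((~ (~ 1)) | (~ (~ 1)))))
(2) ((~ (~ 1)) | (~ (~ 1)))  =[or_idem →]=  (~ (~ 1))    ⊢ (~ (~ (~ (~ 1))))
(3) (~ (~ 1))  =[not_not →]=  1    ⊢ cost 3, within 3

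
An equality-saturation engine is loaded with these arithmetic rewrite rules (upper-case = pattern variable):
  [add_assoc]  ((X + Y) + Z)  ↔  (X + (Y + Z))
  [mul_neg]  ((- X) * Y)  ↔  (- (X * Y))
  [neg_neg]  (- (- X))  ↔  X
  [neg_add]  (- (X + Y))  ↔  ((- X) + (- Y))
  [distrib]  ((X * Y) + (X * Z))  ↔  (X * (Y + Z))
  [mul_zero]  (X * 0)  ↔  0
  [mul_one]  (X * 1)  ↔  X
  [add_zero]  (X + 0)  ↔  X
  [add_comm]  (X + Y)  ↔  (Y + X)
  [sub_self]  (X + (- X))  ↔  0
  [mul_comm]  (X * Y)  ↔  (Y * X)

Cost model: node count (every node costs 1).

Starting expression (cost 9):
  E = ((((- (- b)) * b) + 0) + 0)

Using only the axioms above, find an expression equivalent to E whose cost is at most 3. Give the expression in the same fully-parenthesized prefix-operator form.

1. [add_zero →] (((- (- b)) * b) + 0)  →  ((- (- b)) * b);  E = (((- (- b)) * b) + 0)
2. [add_zero →] (((- (- b)) * b) + 0)  →  ((- (- b)) * b)
3. [neg_neg →] (- (- b))  →  b;  cost 3 ≤ 3, done

(b * b)   [cost 3]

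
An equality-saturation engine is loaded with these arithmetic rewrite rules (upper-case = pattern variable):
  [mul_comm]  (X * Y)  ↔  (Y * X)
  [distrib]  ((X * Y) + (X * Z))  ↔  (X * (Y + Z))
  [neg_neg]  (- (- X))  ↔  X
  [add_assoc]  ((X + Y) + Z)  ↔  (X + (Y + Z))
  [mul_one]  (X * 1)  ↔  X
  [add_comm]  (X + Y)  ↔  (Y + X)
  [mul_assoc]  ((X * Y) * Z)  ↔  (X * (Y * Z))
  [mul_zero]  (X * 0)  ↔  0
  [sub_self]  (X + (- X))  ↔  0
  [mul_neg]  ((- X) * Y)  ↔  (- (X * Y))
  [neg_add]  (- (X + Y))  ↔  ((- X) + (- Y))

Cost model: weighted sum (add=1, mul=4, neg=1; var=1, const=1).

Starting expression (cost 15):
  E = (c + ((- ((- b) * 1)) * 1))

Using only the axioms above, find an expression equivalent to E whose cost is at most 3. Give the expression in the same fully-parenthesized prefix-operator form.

(c + b)   [cost 3]

(1) ((- b) * 1)  =[mul_one →]=  (- b)    ⊢ (c + ((- (- b)) * 1))
(2) ((- (- b)) * 1)  =[mul_one →]=  (- (- b))    ⊢ (c + (- (- b)))
(3) (- (- b))  =[neg_neg →]=  b    ⊢ cost 3, within 3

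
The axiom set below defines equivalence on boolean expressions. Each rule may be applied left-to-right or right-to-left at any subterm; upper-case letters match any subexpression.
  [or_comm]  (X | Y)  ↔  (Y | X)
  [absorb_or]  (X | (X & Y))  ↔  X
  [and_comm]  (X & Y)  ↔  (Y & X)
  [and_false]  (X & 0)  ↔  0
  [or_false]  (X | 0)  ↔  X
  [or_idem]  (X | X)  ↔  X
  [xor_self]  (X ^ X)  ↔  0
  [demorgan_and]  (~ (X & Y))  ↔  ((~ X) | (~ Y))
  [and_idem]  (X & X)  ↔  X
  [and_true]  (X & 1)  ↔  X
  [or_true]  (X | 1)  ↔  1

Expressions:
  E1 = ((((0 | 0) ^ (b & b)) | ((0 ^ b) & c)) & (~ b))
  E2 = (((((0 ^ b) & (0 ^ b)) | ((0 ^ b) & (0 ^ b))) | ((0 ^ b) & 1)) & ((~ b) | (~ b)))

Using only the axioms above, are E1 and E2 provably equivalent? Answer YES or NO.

YES

step 1: and_idem (→) rewrites (b & b) into b, now ((((0 | 0) ^ b) | ((0 ^ b) & c)) & (~ b))
step 2: or_false (→) rewrites (0 | 0) into 0, now (((0 ^ b) | ((0 ^ b) & c)) & (~ b))
step 3: absorb_or (→) rewrites ((0 ^ b) | ((0 ^ b) & c)) into (0 ^ b), now ((0 ^ b) & (~ b))
step 4: absorb_or (←) rewrites (0 ^ b) into ((0 ^ b) | ((0 ^ b) & 1)), now (((0 ^ b) | ((0 ^ b) & 1)) & (~ b))
step 5: or_idem (←) rewrites (~ b) into ((~ b) | (~ b)), now (((0 ^ b) | ((0 ^ b) & 1)) & ((~ b) | (~ b)))
step 6: and_idem (←) rewrites (0 ^ b) into ((0 ^ b) & (0 ^ b)), now ((((0 ^ b) & (0 ^ b)) | ((0 ^ b) & 1)) & ((~ b) | (~ b)))
step 7: or_idem (←) rewrites ((0 ^ b) & (0 ^ b)) into (((0 ^ b) & (0 ^ b)) | ((0 ^ b) & (0 ^ b))), which is E2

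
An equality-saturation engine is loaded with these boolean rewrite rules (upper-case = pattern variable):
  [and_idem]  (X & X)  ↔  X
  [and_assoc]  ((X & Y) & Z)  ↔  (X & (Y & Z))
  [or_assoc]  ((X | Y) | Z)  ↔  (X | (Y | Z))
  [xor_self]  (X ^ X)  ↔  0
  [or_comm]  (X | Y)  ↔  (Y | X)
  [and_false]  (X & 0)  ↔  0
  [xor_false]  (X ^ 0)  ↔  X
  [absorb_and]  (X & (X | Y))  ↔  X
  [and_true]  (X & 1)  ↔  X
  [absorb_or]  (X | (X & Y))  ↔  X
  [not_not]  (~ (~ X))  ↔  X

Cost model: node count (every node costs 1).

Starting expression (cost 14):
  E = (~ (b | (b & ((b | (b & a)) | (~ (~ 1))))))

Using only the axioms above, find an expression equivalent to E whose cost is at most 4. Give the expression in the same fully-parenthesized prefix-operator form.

(~ (b | b))   [cost 4]

(1) (~ (~ 1))  =[not_not →]=  1    ⊢ (~ (b | (b & ((b | (b & a)) | 1))))
(2) (b | (b & a))  =[absorb_or →]=  b    ⊢ (~ (b | (b & (b | 1))))
(3) (b & (b | 1))  =[absorb_and →]=  b    ⊢ cost 4, within 4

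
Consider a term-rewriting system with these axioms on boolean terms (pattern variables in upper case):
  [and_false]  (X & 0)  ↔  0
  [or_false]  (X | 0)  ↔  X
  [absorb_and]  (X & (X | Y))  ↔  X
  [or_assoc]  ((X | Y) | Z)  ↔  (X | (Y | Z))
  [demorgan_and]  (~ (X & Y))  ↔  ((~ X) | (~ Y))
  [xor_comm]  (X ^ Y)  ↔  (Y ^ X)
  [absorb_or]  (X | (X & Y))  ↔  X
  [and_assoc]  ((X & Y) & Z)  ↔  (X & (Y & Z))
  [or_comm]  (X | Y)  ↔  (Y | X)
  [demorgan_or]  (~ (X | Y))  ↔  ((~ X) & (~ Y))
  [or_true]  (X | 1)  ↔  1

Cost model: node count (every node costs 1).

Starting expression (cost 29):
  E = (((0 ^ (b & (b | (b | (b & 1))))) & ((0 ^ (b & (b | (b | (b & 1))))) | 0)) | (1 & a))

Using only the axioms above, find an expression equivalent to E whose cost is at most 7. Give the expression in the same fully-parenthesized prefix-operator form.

step 1: absorb_and (→) rewrites ((0 ^ (b & (b | (b | (b & 1))))) & ((0 ^ (b & (b | (b | (b & 1))))) | 0)) into (0 ^ (b & (b | (b | (b & 1))))), now ((0 ^ (b & (b | (b | (b & 1))))) | (1 & a))
step 2: absorb_or (→) rewrites (b | (b & 1)) into b, now ((0 ^ (b & (b | b))) | (1 & a))
step 3: absorb_and (→) rewrites (b & (b | b)) into b, reaching cost 7 (bound 7)

((0 ^ b) | (1 & a))   [cost 7]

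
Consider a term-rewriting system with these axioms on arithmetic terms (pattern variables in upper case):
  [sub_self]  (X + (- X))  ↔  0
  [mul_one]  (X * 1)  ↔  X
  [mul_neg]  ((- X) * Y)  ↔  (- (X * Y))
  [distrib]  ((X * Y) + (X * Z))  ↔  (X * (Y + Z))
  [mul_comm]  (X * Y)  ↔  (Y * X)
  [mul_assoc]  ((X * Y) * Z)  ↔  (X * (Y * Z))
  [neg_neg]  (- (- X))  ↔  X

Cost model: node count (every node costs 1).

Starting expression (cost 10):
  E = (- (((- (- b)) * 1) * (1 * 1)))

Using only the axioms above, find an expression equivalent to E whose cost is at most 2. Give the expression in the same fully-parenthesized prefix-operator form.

1. [mul_one →] ((- (- b)) * 1)  →  (- (- b));  E = (- ((- (- b)) * (1 * 1)))
2. [neg_neg →] (- (- b))  →  b;  E = (- (b * (1 * 1)))
3. [mul_one →] (1 * 1)  →  1;  E = (- (b * 1))
4. [mul_one →] (b * 1)  →  b;  cost 2 ≤ 2, done

(- b)   [cost 2]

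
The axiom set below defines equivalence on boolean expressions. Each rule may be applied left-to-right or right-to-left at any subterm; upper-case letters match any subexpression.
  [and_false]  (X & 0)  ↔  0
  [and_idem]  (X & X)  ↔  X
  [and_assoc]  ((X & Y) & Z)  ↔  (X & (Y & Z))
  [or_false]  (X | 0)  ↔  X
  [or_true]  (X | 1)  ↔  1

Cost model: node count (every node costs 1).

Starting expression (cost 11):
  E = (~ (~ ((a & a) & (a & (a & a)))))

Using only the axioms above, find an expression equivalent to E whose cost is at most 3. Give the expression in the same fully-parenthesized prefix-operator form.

step 1: and_idem (→) rewrites (a & a) into a, now (~ (~ ((a & a) & (a & a))))
step 2: and_idem (→) rewrites (a & a) into a, now (~ (~ ((a & a) & a)))
step 3: and_idem (→) rewrites (a & a) into a, now (~ (~ (a & a)))
step 4: and_idem (→) rewrites (a & a) into a, reaching cost 3 (bound 3)

(~ (~ a))   [cost 3]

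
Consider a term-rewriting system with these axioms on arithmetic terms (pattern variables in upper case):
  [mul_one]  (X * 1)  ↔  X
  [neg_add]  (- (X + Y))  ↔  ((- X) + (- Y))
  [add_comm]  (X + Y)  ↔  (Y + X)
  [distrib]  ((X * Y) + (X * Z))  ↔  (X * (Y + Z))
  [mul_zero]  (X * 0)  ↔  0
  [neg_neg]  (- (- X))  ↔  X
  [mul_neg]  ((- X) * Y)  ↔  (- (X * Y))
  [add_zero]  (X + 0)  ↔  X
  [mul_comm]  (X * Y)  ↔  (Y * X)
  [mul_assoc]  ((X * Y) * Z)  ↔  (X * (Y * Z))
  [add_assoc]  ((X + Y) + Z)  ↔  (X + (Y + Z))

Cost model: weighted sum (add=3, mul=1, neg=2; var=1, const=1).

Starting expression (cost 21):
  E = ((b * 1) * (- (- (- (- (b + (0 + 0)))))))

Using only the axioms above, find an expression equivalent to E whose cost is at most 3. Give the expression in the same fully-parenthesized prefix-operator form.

1. [neg_neg →] (- (- (- (b + (0 + 0)))))  →  (- (b + (0 + 0)));  E = ((b * 1) * (- (- (b + (0 + 0)))))
2. [add_zero →] (0 + 0)  →  0;  E = ((b * 1) * (- (- (b + 0))))
3. [neg_neg →] (- (- (b + 0)))  →  (b + 0);  E = ((b * 1) * (b + 0))
4. [add_zero →] (b + 0)  →  b;  E = ((b * 1) * b)
5. [mul_one →] (b * 1)  →  b;  cost 3 ≤ 3, done

(b * b)   [cost 3]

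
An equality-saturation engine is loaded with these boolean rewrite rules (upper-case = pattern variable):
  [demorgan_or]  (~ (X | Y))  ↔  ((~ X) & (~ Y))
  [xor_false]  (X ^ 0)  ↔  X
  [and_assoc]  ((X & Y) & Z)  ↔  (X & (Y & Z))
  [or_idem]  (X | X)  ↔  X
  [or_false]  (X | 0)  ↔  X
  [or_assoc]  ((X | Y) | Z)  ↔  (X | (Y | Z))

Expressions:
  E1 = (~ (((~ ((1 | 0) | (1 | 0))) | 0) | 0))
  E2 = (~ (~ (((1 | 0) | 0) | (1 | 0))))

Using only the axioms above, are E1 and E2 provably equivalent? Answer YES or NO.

(1) ((1 | 0) | (1 | 0))  =[or_idem →]=  (1 | 0)    ⊢ (~ (((~ (1 | 0)) | 0) | 0))
(2) ((~ (1 | 0)) | 0)  =[or_false →]=  (~ (1 | 0))    ⊢ (~ ((~ (1 | 0)) | 0))
(3) (1 | 0)  =[or_false →]=  1    ⊢ (~ ((~ 1) | 0))
(4) ((~ 1) | 0)  =[or_false →]=  (~ 1)    ⊢ (~ (~ 1))
(5) 1  =[or_false ←]=  (1 | 0)    ⊢ (~ (~ (1 | 0)))
(6) (1 | 0)  =[or_idem ←]=  ((1 | 0) | (1 | 0))    ⊢ (~ (~ ((1 | 0) | (1 | 0))))
(7) (1 | 0)  =[or_false ←]=  ((1 | 0) | 0)    ⊢ E2

YES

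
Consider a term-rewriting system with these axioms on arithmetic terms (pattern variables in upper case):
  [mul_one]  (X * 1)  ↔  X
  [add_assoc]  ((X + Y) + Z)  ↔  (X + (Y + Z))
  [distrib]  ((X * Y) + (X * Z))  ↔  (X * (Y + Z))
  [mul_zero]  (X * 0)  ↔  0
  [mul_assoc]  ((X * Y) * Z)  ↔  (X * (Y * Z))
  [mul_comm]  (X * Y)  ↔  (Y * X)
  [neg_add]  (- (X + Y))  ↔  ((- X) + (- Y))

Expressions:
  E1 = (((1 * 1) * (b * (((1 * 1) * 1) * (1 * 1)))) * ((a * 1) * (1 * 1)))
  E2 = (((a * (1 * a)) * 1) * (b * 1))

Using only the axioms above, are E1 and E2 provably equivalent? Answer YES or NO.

The axioms are sound identities: if E1 ↔* E2 then E1 and E2 evaluate identically under any assignment.
Under a=-1, b=1: E1 evaluates to -1, E2 to 1. Distinct ⇒ no rewrite sequence connects them.

NO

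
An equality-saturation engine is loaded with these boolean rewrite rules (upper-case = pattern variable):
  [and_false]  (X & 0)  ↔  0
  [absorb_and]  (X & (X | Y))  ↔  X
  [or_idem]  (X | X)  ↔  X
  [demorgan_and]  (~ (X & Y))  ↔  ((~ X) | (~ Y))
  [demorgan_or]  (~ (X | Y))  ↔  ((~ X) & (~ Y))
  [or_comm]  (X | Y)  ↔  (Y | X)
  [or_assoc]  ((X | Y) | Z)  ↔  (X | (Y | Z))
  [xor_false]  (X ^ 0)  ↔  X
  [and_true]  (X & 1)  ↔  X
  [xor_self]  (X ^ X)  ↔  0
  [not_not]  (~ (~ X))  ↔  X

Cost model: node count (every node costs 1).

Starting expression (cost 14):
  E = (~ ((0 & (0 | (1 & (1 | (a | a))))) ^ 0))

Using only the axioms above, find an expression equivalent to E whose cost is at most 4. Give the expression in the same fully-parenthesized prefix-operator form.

(1) (a | a)  =[or_idem →]=  a    ⊢ (~ ((0 & (0 | (1 & (1 | a)))) ^ 0))
(2) (1 & (1 | a))  =[absorb_and →]=  1    ⊢ (~ ((0 & (0 | 1)) ^ 0))
(3) (0 & (0 | 1))  =[absorb_and →]=  0    ⊢ cost 4, within 4

(~ (0 ^ 0))   [cost 4]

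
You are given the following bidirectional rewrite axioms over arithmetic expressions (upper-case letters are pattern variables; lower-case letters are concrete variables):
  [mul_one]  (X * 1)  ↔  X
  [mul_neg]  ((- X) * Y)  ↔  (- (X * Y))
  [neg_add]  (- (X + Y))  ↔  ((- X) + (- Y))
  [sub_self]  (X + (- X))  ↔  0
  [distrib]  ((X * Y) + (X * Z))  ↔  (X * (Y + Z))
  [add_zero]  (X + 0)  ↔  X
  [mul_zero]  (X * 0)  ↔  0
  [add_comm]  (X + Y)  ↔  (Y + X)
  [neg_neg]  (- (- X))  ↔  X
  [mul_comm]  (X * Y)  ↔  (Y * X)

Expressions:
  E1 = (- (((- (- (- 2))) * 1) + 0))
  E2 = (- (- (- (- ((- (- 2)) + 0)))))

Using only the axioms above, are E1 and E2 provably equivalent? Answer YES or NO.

step 1: add_zero (→) rewrites (((- (- (- 2))) * 1) + 0) into ((- (- (- 2))) * 1), now (- ((- (- (- 2))) * 1))
step 2: mul_one (→) rewrites ((- (- (- 2))) * 1) into (- (- (- 2))), now (- (- (- (- 2))))
step 3: neg_neg (←) rewrites (- (- (- 2))) into (- (- (- (- (- 2))))), now (- (- (- (- (- (- 2))))))
step 4: add_zero (←) rewrites (- (- 2)) into ((- (- 2)) + 0), which is E2

YES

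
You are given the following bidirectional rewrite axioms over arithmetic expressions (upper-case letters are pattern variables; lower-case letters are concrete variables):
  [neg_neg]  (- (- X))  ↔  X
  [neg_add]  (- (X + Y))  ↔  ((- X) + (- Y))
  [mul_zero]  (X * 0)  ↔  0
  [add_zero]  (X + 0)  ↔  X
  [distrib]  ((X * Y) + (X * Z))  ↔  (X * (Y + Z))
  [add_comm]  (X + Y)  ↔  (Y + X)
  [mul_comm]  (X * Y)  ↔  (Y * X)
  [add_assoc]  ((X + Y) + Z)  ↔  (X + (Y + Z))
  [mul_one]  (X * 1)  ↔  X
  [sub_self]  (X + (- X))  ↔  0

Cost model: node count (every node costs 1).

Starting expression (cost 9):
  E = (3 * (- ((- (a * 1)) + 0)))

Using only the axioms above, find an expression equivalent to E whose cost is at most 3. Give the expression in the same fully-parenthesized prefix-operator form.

(1) ((- (a * 1)) + 0)  =[add_zero →]=  (- (a * 1))    ⊢ (3 * (- (- (a * 1))))
(2) (a * 1)  =[mul_one →]=  a    ⊢ (3 * (- (- a)))
(3) (- (- a))  =[neg_neg →]=  a    ⊢ cost 3, within 3

(3 * a)   [cost 3]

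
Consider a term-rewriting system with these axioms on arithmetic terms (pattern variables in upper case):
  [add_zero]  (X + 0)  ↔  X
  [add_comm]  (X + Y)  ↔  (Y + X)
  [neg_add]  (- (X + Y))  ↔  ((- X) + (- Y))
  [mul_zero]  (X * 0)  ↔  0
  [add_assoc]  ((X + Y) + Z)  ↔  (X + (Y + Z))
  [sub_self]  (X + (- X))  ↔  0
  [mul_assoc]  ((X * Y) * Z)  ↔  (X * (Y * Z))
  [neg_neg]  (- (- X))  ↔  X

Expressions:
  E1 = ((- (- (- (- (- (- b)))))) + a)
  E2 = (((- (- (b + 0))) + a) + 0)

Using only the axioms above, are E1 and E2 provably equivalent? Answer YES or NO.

(1) (- (- (- (- (- b)))))  =[neg_neg →]=  (- (- (- b)))    ⊢ ((- (- (- (- b)))) + a)
(2) (- (- (- b)))  =[neg_neg →]=  (- b)    ⊢ ((- (- b)) + a)
(3) (- (- b))  =[neg_neg →]=  b    ⊢ (b + a)
(4) b  =[add_zero ←]=  (b + 0)    ⊢ ((b + 0) + a)
(5) (b + 0)  =[neg_neg ←]=  (- (- (b + 0)))    ⊢ ((- (- (b + 0))) + a)
(6) ((- (- (b + 0))) + a)  =[add_zero ←]=  (((- (- (b + 0))) + a) + 0)    ⊢ E2

YES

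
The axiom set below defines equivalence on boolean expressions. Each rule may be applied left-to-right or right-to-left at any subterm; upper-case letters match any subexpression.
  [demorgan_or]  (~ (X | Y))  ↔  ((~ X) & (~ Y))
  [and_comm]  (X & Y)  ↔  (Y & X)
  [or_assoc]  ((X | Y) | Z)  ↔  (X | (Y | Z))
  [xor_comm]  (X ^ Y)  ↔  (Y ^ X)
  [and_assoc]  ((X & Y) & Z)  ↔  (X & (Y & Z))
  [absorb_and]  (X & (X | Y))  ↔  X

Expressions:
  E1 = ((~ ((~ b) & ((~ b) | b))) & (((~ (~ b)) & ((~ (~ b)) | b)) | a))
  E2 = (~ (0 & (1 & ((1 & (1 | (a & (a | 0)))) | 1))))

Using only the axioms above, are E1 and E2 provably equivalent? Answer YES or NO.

NO

All listed rules preserve value, hence provable equivalence implies equal values everywhere; look for a separating assignment.
a=0, b=0 gives E1 ↦ 0, E2 ↦ 1; values differ ⇒ not provably equivalent.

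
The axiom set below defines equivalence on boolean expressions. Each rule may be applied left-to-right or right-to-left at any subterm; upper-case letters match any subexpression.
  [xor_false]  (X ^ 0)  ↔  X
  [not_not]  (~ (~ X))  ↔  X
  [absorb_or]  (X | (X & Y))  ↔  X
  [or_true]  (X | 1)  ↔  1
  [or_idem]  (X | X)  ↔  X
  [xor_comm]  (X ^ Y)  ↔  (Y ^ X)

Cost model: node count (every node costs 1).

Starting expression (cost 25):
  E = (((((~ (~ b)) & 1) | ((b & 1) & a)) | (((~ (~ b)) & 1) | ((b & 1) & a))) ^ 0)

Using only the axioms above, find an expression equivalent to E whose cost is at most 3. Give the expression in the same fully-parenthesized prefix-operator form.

1. [or_idem →] ((((~ (~ b)) & 1) | ((b & 1) & a)) | (((~ (~ b)) & 1) | ((b & 1) & a)))  →  (((~ (~ b)) & 1) | ((b & 1) & a));  E = ((((~ (~ b)) & 1) | ((b & 1) & a)) ^ 0)
2. [not_not →] (~ (~ b))  →  b;  E = (((b & 1) | ((b & 1) & a)) ^ 0)
3. [absorb_or →] ((b & 1) | ((b & 1) & a))  →  (b & 1);  E = ((b & 1) ^ 0)
4. [xor_false →] ((b & 1) ^ 0)  →  (b & 1);  cost 3 ≤ 3, done

(b & 1)   [cost 3]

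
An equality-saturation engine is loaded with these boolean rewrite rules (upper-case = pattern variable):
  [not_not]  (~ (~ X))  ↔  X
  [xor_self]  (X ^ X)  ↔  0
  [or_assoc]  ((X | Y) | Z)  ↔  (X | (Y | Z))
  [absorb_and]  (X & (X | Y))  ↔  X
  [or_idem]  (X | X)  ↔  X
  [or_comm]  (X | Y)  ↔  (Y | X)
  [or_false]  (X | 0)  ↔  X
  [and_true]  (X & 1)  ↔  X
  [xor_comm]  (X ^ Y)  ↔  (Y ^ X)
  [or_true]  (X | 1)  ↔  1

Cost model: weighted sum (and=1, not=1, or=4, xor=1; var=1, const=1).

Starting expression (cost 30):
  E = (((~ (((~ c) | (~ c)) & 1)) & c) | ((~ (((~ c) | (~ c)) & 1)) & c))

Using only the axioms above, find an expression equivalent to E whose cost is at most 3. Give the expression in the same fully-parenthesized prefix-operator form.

(c & c)   [cost 3]

(1) (((~ (((~ c) | (~ c)) & 1)) & c) | ((~ (((~ c) | (~ c)) & 1)) & c))  =[or_idem →]=  ((~ (((~ c) | (~ c)) & 1)) & c)
(2) (((~ c) | (~ c)) & 1)  =[and_true →]=  ((~ c) | (~ c))    ⊢ ((~ ((~ c) | (~ c))) & c)
(3) ((~ c) | (~ c))  =[or_idem →]=  (~ c)    ⊢ ((~ (~ c)) & c)
(4) (~ (~ c))  =[not_not →]=  c    ⊢ cost 3, within 3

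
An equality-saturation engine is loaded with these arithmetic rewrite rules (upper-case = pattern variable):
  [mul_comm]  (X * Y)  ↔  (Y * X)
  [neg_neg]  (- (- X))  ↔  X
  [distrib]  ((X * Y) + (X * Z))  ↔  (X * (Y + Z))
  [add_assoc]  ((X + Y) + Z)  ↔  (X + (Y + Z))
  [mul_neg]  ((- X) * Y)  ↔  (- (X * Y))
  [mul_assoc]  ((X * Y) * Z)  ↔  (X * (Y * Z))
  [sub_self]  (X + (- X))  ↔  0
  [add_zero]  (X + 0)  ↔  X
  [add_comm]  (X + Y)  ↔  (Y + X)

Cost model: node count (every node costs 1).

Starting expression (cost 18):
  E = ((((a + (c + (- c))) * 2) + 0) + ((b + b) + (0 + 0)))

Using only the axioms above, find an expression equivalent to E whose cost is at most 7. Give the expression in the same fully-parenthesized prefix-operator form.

step 1: sub_self (→) rewrites (c + (- c)) into 0, now ((((a + 0) * 2) + 0) + ((b + b) + (0 + 0)))
step 2: add_zero (→) rewrites (0 + 0) into 0, now ((((a + 0) * 2) + 0) + ((b + b) + 0))
step 3: add_zero (→) rewrites (a + 0) into a, now (((a * 2) + 0) + ((b + b) + 0))
step 4: mul_comm (→) rewrites (a * 2) into (2 * a), now (((2 * a) + 0) + ((b + b) + 0))
step 5: add_zero (→) rewrites ((b + b) + 0) into (b + b), now (((2 * a) + 0) + (b + b))
step 6: add_zero (→) rewrites ((2 * a) + 0) into (2 * a), reaching cost 7 (bound 7)

((2 * a) + (b + b))   [cost 7]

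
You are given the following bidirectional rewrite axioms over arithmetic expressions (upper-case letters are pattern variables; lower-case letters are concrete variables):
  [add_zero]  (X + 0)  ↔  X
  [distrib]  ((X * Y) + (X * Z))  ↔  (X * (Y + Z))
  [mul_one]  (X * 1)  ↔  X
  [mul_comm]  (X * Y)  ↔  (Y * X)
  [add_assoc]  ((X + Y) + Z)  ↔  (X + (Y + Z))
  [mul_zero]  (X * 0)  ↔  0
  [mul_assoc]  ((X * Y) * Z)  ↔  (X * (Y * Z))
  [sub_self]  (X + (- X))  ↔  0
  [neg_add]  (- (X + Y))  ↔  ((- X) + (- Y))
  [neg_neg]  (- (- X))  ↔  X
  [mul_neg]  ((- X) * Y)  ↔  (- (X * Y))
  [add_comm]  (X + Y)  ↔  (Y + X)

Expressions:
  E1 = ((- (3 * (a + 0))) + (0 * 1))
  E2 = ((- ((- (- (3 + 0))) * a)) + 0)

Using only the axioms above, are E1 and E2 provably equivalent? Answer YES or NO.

step 1: mul_one (→) rewrites (0 * 1) into 0, now ((- (3 * (a + 0))) + 0)
step 2: add_zero (→) rewrites (a + 0) into a, now ((- (3 * a)) + 0)
step 3: add_zero (→) rewrites ((- (3 * a)) + 0) into (- (3 * a))
step 4: add_zero (←) rewrites 3 into (3 + 0), now (- ((3 + 0) * a))
step 5: add_zero (←) rewrites (- ((3 + 0) * a)) into ((- ((3 + 0) * a)) + 0)
step 6: neg_neg (←) rewrites (3 + 0) into (- (- (3 + 0))), which is E2

YES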